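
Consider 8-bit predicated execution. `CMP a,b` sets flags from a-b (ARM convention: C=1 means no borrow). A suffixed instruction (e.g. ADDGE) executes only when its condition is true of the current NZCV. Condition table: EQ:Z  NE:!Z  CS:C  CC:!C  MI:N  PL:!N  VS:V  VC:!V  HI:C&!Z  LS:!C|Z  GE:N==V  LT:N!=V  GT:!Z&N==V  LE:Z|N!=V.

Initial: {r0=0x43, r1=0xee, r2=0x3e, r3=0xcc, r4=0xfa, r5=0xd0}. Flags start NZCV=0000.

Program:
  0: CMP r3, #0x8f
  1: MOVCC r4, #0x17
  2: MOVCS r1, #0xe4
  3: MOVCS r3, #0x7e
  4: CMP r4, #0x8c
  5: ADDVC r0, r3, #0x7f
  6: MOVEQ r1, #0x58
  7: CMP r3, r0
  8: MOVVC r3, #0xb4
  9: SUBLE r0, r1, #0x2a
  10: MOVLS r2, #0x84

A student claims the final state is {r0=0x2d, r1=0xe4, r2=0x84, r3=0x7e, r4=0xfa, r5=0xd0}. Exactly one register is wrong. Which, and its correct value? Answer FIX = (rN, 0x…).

FIX = (r0, 0xfd)

[0] flags=0010 → (cmp)
[1] flags=0010 CC?F → skip
[2] flags=0010 CS?T → r1=0xe4
[3] flags=0010 CS?T → r3=0x7e
[4] flags=0010 → (cmp)
[5] flags=0010 VC?T → r0=0xfd
[6] flags=0010 EQ?F → skip
[7] flags=1001 → (cmp)
[8] flags=1001 VC?F → skip
[9] flags=1001 LE?F → skip
[10] flags=1001 LS?T → r2=0x84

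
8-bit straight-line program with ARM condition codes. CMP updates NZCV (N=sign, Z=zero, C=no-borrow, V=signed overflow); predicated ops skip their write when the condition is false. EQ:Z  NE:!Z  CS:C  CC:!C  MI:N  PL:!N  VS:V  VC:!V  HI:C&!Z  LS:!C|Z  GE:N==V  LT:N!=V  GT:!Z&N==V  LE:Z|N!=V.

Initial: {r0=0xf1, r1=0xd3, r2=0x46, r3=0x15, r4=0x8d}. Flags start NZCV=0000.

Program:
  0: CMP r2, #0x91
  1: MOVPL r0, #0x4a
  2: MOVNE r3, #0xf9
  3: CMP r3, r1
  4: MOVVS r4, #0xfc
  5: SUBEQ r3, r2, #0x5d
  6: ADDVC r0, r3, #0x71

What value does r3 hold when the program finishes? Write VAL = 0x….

VAL = 0xf9

[0] flags=1001 → (cmp)
[1] flags=1001 PL?F → skip
[2] flags=1001 NE?T → r3=0xf9
[3] flags=0010 → (cmp)
[4] flags=0010 VS?F → skip
[5] flags=0010 EQ?F → skip
[6] flags=0010 VC?T → r0=0x6a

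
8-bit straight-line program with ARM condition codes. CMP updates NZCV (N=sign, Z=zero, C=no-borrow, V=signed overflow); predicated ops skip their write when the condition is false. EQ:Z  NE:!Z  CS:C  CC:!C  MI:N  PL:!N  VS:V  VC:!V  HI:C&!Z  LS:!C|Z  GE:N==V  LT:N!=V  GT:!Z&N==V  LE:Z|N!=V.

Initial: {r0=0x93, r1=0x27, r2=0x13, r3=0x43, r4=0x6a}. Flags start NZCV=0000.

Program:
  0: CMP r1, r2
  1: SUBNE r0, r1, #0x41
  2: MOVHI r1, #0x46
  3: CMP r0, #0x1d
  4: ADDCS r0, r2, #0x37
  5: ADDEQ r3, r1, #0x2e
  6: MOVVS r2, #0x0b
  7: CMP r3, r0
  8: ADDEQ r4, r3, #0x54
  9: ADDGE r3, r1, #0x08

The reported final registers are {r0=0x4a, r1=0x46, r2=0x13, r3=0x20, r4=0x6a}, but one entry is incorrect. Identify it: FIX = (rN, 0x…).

0: ✓ CMP  NZCV=0010
1: ✓ SUBNE  r0←0xe6
2: ✓ MOVHI  r1←0x46
3: ✓ CMP  NZCV=1010
4: ✓ ADDCS  r0←0x4a
5: · ADDEQ
6: · MOVVS
7: ✓ CMP  NZCV=1000
8: · ADDEQ
9: · ADDGE

FIX = (r3, 0x43)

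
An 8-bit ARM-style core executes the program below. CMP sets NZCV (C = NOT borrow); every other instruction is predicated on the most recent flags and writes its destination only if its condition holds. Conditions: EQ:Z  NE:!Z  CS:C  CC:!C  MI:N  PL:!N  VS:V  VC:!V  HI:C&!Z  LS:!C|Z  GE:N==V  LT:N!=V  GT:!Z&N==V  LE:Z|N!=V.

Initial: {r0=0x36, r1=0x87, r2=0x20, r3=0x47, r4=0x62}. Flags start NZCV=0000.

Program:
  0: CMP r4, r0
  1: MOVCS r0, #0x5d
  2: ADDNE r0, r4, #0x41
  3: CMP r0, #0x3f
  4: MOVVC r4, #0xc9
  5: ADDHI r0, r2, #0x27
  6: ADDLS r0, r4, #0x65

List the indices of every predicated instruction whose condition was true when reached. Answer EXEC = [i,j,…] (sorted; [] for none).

EXEC = [1,2,5]

0: ✓ CMP  NZCV=0010
1: ✓ MOVCS  r0←0x5d
2: ✓ ADDNE  r0←0xa3
3: ✓ CMP  NZCV=0011
4: · MOVVC
5: ✓ ADDHI  r0←0x47
6: · ADDLS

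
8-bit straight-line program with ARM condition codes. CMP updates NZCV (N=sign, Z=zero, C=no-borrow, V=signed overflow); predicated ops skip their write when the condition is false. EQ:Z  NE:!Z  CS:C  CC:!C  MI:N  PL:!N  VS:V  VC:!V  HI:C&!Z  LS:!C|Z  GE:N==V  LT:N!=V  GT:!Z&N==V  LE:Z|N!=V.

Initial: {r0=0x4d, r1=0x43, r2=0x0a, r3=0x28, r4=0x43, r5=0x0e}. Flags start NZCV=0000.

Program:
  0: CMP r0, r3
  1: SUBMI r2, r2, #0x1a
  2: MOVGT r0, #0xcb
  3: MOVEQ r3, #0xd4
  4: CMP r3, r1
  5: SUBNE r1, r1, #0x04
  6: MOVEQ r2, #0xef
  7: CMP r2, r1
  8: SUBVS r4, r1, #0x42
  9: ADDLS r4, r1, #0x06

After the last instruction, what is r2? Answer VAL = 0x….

VAL = 0x0a

[0] flags=0010 → (cmp)
[1] flags=0010 MI?F → skip
[2] flags=0010 GT?T → r0=0xcb
[3] flags=0010 EQ?F → skip
[4] flags=1000 → (cmp)
[5] flags=1000 NE?T → r1=0x3f
[6] flags=1000 EQ?F → skip
[7] flags=1000 → (cmp)
[8] flags=1000 VS?F → skip
[9] flags=1000 LS?T → r4=0x45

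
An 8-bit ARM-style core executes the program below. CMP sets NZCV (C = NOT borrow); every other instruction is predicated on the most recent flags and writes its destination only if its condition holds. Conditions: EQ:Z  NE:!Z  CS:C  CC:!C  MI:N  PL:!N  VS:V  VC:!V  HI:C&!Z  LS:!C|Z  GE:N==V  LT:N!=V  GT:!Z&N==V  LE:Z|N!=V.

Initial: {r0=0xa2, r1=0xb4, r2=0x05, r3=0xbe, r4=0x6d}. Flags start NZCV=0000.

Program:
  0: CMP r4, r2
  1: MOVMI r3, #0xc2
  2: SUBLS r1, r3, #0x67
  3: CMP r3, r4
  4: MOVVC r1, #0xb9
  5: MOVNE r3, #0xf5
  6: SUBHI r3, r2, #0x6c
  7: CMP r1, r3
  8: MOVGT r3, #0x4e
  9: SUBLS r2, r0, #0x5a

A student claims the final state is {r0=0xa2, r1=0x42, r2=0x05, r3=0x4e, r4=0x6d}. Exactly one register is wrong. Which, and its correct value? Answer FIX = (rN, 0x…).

0: ✓ CMP  NZCV=0010
1: · MOVMI
2: · SUBLS
3: ✓ CMP  NZCV=0011
4: · MOVVC
5: ✓ MOVNE  r3←0xf5
6: ✓ SUBHI  r3←0x99
7: ✓ CMP  NZCV=0010
8: ✓ MOVGT  r3←0x4e
9: · SUBLS

FIX = (r1, 0xb4)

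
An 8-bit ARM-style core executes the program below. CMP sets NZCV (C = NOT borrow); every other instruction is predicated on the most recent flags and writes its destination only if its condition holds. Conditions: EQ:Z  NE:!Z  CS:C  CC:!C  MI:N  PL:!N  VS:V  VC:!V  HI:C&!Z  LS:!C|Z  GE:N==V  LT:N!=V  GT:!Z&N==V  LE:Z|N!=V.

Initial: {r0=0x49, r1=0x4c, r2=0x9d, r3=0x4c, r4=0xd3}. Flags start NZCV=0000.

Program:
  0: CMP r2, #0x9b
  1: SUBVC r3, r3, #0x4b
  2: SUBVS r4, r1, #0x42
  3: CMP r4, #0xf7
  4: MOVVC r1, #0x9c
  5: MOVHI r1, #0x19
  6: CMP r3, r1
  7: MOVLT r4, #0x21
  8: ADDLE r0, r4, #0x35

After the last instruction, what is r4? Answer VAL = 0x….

VAL = 0xd3

[0] flags=0010 → (cmp)
[1] flags=0010 VC?T → r3=0x01
[2] flags=0010 VS?F → skip
[3] flags=1000 → (cmp)
[4] flags=1000 VC?T → r1=0x9c
[5] flags=1000 HI?F → skip
[6] flags=0000 → (cmp)
[7] flags=0000 LT?F → skip
[8] flags=0000 LE?F → skip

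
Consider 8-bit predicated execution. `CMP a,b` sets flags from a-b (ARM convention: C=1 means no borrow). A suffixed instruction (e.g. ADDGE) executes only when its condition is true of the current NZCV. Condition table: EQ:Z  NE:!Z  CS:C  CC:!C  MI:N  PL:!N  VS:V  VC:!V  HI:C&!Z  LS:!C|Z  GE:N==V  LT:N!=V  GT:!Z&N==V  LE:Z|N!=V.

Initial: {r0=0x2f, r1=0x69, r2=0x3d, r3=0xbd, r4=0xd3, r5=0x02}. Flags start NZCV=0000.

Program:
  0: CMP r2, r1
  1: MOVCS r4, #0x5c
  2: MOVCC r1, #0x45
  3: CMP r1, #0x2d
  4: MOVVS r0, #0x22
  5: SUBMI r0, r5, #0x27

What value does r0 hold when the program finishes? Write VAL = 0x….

[0] flags=1000 → (cmp)
[1] flags=1000 CS?F → skip
[2] flags=1000 CC?T → r1=0x45
[3] flags=0010 → (cmp)
[4] flags=0010 VS?F → skip
[5] flags=0010 MI?F → skip

VAL = 0x2f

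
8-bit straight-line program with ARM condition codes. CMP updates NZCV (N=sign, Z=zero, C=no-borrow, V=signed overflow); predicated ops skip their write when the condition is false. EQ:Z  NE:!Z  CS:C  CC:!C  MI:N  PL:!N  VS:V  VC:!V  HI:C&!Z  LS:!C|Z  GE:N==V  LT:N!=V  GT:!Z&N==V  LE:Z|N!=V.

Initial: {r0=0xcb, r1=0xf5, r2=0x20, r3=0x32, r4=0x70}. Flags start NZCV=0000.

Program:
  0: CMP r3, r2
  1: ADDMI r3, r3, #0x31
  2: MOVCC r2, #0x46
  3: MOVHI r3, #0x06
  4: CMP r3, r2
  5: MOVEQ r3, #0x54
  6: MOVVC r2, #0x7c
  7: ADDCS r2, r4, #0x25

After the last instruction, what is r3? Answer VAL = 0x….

0: ✓ CMP  NZCV=0010
1: · ADDMI
2: · MOVCC
3: ✓ MOVHI  r3←0x06
4: ✓ CMP  NZCV=1000
5: · MOVEQ
6: ✓ MOVVC  r2←0x7c
7: · ADDCS

VAL = 0x06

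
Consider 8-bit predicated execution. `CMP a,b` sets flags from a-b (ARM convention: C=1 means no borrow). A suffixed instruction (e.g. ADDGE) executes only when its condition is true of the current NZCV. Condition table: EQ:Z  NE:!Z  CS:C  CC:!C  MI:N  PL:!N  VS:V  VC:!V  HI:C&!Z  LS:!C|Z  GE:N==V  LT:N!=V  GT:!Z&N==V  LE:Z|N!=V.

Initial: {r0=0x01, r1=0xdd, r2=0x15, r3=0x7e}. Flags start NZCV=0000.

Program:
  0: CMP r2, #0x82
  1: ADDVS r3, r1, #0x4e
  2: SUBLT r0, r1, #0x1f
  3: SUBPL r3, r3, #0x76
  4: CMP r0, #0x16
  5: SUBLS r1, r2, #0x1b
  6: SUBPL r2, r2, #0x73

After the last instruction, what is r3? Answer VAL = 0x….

[0] flags=1001 → (cmp)
[1] flags=1001 VS?T → r3=0x2b
[2] flags=1001 LT?F → skip
[3] flags=1001 PL?F → skip
[4] flags=1000 → (cmp)
[5] flags=1000 LS?T → r1=0xfa
[6] flags=1000 PL?F → skip

VAL = 0x2b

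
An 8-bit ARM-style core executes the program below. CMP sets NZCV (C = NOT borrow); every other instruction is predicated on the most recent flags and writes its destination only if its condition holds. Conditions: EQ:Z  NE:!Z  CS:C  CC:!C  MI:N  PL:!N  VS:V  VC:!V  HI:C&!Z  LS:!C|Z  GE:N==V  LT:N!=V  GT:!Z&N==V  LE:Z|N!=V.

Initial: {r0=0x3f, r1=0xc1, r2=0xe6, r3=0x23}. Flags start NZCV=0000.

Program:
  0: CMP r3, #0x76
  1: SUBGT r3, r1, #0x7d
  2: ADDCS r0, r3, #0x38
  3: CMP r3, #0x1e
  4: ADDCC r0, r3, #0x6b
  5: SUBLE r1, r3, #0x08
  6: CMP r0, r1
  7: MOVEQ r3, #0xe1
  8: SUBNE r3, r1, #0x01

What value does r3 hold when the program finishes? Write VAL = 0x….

VAL = 0xc0

[0] flags=1000 → (cmp)
[1] flags=1000 GT?F → skip
[2] flags=1000 CS?F → skip
[3] flags=0010 → (cmp)
[4] flags=0010 CC?F → skip
[5] flags=0010 LE?F → skip
[6] flags=0000 → (cmp)
[7] flags=0000 EQ?F → skip
[8] flags=0000 NE?T → r3=0xc0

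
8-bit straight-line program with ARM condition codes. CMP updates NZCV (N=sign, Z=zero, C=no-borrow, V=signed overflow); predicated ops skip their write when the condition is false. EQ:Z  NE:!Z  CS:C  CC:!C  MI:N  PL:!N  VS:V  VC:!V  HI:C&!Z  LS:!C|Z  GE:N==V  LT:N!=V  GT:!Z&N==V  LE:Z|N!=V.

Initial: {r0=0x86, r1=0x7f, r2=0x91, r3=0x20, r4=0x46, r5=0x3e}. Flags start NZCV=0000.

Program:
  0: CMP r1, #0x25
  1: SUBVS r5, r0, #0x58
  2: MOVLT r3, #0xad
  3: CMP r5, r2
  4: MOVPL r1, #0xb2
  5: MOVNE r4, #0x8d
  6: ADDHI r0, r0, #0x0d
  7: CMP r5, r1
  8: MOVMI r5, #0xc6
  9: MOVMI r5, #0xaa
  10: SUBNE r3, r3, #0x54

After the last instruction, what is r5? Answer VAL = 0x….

VAL = 0xaa

0: ✓ CMP  NZCV=0010
1: · SUBVS
2: · MOVLT
3: ✓ CMP  NZCV=1001
4: · MOVPL
5: ✓ MOVNE  r4←0x8d
6: · ADDHI
7: ✓ CMP  NZCV=1000
8: ✓ MOVMI  r5←0xc6
9: ✓ MOVMI  r5←0xaa
10: ✓ SUBNE  r3←0xcc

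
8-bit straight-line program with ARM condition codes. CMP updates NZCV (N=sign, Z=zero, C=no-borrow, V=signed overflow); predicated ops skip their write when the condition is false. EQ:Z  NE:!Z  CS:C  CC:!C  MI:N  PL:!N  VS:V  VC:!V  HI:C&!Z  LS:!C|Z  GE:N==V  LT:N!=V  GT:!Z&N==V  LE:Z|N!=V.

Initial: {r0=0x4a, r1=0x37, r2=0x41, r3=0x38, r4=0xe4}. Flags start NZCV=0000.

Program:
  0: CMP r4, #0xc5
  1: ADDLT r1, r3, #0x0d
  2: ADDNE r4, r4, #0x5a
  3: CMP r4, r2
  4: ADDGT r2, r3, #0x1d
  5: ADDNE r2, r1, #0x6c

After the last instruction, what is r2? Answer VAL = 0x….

VAL = 0xa3

0: ✓ CMP  NZCV=0010
1: · ADDLT
2: ✓ ADDNE  r4←0x3e
3: ✓ CMP  NZCV=1000
4: · ADDGT
5: ✓ ADDNE  r2←0xa3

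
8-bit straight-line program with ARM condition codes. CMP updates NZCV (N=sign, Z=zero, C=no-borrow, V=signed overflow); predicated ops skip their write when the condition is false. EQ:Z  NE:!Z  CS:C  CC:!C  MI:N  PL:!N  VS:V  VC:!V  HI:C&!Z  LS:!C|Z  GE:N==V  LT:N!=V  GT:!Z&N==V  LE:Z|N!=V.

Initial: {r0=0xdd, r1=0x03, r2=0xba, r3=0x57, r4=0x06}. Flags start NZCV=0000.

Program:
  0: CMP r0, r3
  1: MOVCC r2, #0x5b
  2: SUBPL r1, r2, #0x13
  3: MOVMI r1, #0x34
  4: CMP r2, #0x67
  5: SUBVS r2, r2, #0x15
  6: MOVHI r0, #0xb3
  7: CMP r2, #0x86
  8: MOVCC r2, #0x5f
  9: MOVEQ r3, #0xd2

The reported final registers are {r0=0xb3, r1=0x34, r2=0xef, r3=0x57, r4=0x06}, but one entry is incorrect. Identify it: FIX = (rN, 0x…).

FIX = (r2, 0xa5)

[0] flags=1010 → (cmp)
[1] flags=1010 CC?F → skip
[2] flags=1010 PL?F → skip
[3] flags=1010 MI?T → r1=0x34
[4] flags=0011 → (cmp)
[5] flags=0011 VS?T → r2=0xa5
[6] flags=0011 HI?T → r0=0xb3
[7] flags=0010 → (cmp)
[8] flags=0010 CC?F → skip
[9] flags=0010 EQ?F → skip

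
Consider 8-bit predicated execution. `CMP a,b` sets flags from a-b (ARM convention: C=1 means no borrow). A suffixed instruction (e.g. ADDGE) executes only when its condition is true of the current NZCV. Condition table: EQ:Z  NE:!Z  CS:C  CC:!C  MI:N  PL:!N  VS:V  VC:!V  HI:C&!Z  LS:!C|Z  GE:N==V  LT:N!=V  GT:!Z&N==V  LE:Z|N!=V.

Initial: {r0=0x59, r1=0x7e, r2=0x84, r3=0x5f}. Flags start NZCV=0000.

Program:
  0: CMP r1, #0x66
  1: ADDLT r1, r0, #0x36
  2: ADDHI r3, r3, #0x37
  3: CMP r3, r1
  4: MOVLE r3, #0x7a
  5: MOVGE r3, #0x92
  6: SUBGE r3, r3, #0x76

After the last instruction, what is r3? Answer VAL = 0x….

[0] flags=0010 → (cmp)
[1] flags=0010 LT?F → skip
[2] flags=0010 HI?T → r3=0x96
[3] flags=0011 → (cmp)
[4] flags=0011 LE?T → r3=0x7a
[5] flags=0011 GE?F → skip
[6] flags=0011 GE?F → skip

VAL = 0x7a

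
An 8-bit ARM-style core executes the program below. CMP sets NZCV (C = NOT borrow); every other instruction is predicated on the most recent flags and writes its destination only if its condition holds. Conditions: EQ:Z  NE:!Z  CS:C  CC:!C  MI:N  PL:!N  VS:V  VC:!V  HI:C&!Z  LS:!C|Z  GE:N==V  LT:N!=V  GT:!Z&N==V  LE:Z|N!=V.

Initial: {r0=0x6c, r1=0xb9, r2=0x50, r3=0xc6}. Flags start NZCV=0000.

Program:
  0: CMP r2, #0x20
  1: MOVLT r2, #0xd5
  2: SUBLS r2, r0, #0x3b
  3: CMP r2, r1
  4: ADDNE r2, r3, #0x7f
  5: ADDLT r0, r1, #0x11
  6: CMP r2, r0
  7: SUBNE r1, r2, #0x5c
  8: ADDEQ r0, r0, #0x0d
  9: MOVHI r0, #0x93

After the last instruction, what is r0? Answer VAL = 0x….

VAL = 0x6c

[0] flags=0010 → (cmp)
[1] flags=0010 LT?F → skip
[2] flags=0010 LS?F → skip
[3] flags=1001 → (cmp)
[4] flags=1001 NE?T → r2=0x45
[5] flags=1001 LT?F → skip
[6] flags=1000 → (cmp)
[7] flags=1000 NE?T → r1=0xe9
[8] flags=1000 EQ?F → skip
[9] flags=1000 HI?F → skip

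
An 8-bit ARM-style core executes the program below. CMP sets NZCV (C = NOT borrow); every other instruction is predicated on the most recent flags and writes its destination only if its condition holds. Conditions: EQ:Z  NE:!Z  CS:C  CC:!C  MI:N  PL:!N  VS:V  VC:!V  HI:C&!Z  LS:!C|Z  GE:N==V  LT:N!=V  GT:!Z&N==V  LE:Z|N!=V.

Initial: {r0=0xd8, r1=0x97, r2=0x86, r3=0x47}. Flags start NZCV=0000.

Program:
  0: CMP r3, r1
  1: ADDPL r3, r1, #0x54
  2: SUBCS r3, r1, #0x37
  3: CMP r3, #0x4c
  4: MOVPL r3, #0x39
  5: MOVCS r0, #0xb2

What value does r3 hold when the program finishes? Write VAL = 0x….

[0] flags=1001 → (cmp)
[1] flags=1001 PL?F → skip
[2] flags=1001 CS?F → skip
[3] flags=1000 → (cmp)
[4] flags=1000 PL?F → skip
[5] flags=1000 CS?F → skip

VAL = 0x47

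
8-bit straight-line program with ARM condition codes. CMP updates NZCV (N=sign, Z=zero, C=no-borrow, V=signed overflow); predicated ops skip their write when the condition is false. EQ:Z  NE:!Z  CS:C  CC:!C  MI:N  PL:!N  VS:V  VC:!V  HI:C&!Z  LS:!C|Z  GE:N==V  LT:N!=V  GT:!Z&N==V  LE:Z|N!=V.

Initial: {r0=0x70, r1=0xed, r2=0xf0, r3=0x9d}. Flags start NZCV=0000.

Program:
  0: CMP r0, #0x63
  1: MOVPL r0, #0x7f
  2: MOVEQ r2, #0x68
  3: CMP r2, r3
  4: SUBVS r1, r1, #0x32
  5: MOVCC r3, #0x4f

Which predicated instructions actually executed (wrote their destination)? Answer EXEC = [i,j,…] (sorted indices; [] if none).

EXEC = [1]

[0] flags=0010 → (cmp)
[1] flags=0010 PL?T → r0=0x7f
[2] flags=0010 EQ?F → skip
[3] flags=0010 → (cmp)
[4] flags=0010 VS?F → skip
[5] flags=0010 CC?F → skip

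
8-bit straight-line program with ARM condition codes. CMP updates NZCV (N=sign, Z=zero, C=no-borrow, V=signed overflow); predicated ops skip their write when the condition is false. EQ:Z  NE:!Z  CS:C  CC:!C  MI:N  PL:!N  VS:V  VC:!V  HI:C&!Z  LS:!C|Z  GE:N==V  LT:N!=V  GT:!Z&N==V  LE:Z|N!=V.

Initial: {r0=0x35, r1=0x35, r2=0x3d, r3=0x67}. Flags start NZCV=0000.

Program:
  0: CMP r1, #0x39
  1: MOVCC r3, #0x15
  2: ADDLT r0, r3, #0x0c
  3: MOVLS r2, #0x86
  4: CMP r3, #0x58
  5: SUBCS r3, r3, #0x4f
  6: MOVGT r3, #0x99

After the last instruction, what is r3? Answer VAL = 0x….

[0] flags=1000 → (cmp)
[1] flags=1000 CC?T → r3=0x15
[2] flags=1000 LT?T → r0=0x21
[3] flags=1000 LS?T → r2=0x86
[4] flags=1000 → (cmp)
[5] flags=1000 CS?F → skip
[6] flags=1000 GT?F → skip

VAL = 0x15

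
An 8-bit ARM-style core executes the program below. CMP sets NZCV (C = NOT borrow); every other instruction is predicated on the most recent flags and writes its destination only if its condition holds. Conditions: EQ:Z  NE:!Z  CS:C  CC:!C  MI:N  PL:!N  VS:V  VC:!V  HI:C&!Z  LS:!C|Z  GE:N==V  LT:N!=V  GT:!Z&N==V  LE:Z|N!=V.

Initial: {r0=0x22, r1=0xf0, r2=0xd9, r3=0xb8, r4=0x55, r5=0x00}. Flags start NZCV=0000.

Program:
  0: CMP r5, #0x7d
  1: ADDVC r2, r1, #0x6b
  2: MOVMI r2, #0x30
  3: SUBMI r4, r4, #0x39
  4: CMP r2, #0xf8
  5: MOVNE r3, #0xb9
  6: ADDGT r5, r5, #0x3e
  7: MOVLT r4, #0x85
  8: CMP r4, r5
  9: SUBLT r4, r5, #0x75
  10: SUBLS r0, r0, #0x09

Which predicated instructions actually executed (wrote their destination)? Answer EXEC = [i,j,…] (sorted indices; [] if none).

EXEC = [1,2,3,5,6,9,10]

0: ✓ CMP  NZCV=1000
1: ✓ ADDVC  r2←0x5b
2: ✓ MOVMI  r2←0x30
3: ✓ SUBMI  r4←0x1c
4: ✓ CMP  NZCV=0000
5: ✓ MOVNE  r3←0xb9
6: ✓ ADDGT  r5←0x3e
7: · MOVLT
8: ✓ CMP  NZCV=1000
9: ✓ SUBLT  r4←0xc9
10: ✓ SUBLS  r0←0x19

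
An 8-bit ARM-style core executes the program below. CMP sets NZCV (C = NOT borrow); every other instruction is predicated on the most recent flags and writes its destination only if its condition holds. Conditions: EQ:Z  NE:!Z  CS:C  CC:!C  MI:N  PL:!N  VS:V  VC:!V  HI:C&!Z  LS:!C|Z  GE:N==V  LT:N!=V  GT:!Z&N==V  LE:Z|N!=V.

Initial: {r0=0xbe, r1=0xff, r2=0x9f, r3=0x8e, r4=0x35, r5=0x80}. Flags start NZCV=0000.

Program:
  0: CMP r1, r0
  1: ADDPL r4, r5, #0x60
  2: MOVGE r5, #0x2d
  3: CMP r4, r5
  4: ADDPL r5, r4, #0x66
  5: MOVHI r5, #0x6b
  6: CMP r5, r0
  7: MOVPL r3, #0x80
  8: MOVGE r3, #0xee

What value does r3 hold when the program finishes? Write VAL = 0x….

0: ✓ CMP  NZCV=0010
1: ✓ ADDPL  r4←0xe0
2: ✓ MOVGE  r5←0x2d
3: ✓ CMP  NZCV=1010
4: · ADDPL
5: ✓ MOVHI  r5←0x6b
6: ✓ CMP  NZCV=1001
7: · MOVPL
8: ✓ MOVGE  r3←0xee

VAL = 0xee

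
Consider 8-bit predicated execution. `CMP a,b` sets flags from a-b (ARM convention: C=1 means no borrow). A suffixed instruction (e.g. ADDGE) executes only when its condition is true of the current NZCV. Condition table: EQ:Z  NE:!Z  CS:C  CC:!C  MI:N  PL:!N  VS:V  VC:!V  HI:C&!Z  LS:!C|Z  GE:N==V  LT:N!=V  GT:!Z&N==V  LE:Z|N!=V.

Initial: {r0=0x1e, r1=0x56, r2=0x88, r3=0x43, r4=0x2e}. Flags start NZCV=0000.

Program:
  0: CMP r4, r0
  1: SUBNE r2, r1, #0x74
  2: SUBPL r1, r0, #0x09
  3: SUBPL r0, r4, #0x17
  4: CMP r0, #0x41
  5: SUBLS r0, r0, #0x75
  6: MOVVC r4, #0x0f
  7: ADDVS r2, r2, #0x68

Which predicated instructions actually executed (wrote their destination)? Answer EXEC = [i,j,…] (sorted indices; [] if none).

EXEC = [1,2,3,5,6]

0: ✓ CMP  NZCV=0010
1: ✓ SUBNE  r2←0xe2
2: ✓ SUBPL  r1←0x15
3: ✓ SUBPL  r0←0x17
4: ✓ CMP  NZCV=1000
5: ✓ SUBLS  r0←0xa2
6: ✓ MOVVC  r4←0x0f
7: · ADDVS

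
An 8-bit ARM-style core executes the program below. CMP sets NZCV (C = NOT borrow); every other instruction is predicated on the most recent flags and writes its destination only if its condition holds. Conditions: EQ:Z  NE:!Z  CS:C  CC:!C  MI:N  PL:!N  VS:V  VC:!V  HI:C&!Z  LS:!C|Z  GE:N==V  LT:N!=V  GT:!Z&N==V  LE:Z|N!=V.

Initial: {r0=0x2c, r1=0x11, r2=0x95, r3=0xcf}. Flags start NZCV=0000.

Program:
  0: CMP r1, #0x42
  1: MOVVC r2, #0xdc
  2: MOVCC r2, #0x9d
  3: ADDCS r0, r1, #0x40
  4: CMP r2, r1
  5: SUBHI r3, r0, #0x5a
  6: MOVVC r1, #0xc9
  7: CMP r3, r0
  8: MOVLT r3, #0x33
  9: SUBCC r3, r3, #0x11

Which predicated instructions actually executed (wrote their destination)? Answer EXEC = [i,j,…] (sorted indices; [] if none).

0: ✓ CMP  NZCV=1000
1: ✓ MOVVC  r2←0xdc
2: ✓ MOVCC  r2←0x9d
3: · ADDCS
4: ✓ CMP  NZCV=1010
5: ✓ SUBHI  r3←0xd2
6: ✓ MOVVC  r1←0xc9
7: ✓ CMP  NZCV=1010
8: ✓ MOVLT  r3←0x33
9: · SUBCC

EXEC = [1,2,5,6,8]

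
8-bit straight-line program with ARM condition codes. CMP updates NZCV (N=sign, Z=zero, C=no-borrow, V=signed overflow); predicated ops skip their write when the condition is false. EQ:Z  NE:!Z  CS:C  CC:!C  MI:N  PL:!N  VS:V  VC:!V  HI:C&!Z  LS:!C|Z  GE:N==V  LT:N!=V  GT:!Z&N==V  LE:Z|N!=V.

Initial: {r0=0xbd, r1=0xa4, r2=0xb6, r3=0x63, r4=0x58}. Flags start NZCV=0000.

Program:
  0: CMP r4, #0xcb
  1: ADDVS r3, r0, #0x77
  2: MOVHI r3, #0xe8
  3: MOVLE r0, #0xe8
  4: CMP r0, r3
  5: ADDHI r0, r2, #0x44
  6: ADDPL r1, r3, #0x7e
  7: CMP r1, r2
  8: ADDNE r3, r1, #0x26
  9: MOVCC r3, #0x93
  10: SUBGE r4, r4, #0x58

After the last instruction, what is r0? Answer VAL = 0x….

0: ✓ CMP  NZCV=1001
1: ✓ ADDVS  r3←0x34
2: · MOVHI
3: · MOVLE
4: ✓ CMP  NZCV=1010
5: ✓ ADDHI  r0←0xfa
6: · ADDPL
7: ✓ CMP  NZCV=1000
8: ✓ ADDNE  r3←0xca
9: ✓ MOVCC  r3←0x93
10: · SUBGE

VAL = 0xfa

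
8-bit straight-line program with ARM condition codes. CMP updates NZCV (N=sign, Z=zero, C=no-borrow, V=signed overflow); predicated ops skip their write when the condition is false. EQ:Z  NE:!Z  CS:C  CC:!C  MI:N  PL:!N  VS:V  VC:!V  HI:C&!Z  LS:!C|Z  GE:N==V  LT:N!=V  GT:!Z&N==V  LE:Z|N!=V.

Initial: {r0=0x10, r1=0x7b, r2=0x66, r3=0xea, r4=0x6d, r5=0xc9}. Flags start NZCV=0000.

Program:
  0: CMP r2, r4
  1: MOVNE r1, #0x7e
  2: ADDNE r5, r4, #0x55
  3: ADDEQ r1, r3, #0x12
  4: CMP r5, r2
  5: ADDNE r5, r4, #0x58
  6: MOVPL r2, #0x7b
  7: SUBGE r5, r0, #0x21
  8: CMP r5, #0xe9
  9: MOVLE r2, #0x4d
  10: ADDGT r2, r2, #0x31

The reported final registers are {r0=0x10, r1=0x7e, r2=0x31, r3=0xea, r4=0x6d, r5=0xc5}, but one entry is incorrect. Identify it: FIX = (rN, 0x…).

0: ✓ CMP  NZCV=1000
1: ✓ MOVNE  r1←0x7e
2: ✓ ADDNE  r5←0xc2
3: · ADDEQ
4: ✓ CMP  NZCV=0011
5: ✓ ADDNE  r5←0xc5
6: ✓ MOVPL  r2←0x7b
7: · SUBGE
8: ✓ CMP  NZCV=1000
9: ✓ MOVLE  r2←0x4d
10: · ADDGT

FIX = (r2, 0x4d)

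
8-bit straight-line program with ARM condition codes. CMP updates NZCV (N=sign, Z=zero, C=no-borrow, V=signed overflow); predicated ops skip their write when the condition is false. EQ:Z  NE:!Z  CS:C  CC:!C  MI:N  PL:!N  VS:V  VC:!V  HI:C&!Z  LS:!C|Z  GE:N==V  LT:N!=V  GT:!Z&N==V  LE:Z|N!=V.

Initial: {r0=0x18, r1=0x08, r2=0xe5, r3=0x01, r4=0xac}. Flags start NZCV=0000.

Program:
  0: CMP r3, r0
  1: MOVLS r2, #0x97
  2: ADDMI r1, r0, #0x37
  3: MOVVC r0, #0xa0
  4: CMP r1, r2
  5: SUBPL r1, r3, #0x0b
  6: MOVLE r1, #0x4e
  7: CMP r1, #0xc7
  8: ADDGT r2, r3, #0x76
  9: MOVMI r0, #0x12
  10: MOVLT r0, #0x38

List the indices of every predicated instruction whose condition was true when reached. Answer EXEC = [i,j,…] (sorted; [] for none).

0: ✓ CMP  NZCV=1000
1: ✓ MOVLS  r2←0x97
2: ✓ ADDMI  r1←0x4f
3: ✓ MOVVC  r0←0xa0
4: ✓ CMP  NZCV=1001
5: · SUBPL
6: · MOVLE
7: ✓ CMP  NZCV=1001
8: ✓ ADDGT  r2←0x77
9: ✓ MOVMI  r0←0x12
10: · MOVLT

EXEC = [1,2,3,8,9]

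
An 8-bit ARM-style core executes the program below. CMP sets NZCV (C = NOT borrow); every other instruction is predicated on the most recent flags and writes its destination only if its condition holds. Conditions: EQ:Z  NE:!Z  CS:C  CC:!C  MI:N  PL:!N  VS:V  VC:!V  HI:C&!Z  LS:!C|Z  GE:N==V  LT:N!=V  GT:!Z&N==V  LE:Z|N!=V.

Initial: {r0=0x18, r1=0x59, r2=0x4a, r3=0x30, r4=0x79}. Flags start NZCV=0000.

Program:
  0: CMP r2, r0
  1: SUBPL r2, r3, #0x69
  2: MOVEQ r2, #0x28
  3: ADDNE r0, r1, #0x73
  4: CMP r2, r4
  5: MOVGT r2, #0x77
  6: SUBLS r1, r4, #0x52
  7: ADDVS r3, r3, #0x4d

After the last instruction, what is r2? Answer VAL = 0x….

VAL = 0xc7

0: ✓ CMP  NZCV=0010
1: ✓ SUBPL  r2←0xc7
2: · MOVEQ
3: ✓ ADDNE  r0←0xcc
4: ✓ CMP  NZCV=0011
5: · MOVGT
6: · SUBLS
7: ✓ ADDVS  r3←0x7d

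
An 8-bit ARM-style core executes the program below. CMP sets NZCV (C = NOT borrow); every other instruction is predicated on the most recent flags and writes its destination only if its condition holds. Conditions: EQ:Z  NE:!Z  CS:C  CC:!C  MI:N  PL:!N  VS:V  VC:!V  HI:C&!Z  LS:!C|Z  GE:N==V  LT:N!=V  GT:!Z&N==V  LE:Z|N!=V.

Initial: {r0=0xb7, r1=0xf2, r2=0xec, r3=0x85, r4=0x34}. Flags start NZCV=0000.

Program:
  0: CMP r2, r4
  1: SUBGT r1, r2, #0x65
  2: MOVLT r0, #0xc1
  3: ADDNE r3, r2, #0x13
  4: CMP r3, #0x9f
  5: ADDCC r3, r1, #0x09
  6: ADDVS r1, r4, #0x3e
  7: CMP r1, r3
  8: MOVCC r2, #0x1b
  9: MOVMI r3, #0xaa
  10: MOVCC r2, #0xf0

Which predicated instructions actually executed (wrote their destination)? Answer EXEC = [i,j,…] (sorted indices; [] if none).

0: ✓ CMP  NZCV=1010
1: · SUBGT
2: ✓ MOVLT  r0←0xc1
3: ✓ ADDNE  r3←0xff
4: ✓ CMP  NZCV=0010
5: · ADDCC
6: · ADDVS
7: ✓ CMP  NZCV=1000
8: ✓ MOVCC  r2←0x1b
9: ✓ MOVMI  r3←0xaa
10: ✓ MOVCC  r2←0xf0

EXEC = [2,3,8,9,10]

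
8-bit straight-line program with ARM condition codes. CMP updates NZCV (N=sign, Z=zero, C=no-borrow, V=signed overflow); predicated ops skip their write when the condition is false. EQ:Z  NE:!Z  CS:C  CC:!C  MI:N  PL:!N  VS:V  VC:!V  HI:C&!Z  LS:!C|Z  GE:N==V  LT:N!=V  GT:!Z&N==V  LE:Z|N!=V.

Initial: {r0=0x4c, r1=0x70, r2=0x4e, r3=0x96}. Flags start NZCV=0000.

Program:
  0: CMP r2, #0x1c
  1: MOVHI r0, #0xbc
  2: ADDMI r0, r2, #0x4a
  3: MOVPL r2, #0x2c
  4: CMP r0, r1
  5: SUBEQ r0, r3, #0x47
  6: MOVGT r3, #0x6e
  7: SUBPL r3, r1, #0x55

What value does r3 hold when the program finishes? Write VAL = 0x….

0: ✓ CMP  NZCV=0010
1: ✓ MOVHI  r0←0xbc
2: · ADDMI
3: ✓ MOVPL  r2←0x2c
4: ✓ CMP  NZCV=0011
5: · SUBEQ
6: · MOVGT
7: ✓ SUBPL  r3←0x1b

VAL = 0x1b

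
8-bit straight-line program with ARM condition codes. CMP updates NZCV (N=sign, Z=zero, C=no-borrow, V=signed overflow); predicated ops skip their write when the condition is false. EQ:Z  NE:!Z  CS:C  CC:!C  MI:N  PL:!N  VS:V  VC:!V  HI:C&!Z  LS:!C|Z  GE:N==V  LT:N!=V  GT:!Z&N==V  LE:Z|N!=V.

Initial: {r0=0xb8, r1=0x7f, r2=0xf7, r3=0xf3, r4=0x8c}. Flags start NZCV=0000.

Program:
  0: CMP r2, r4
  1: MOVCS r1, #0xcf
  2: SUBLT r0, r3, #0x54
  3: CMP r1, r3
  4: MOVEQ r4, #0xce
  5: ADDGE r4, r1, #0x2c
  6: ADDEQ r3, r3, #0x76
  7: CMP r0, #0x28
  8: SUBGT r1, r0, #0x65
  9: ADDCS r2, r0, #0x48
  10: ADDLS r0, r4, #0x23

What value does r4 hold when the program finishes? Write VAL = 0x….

0: ✓ CMP  NZCV=0010
1: ✓ MOVCS  r1←0xcf
2: · SUBLT
3: ✓ CMP  NZCV=1000
4: · MOVEQ
5: · ADDGE
6: · ADDEQ
7: ✓ CMP  NZCV=1010
8: · SUBGT
9: ✓ ADDCS  r2←0x00
10: · ADDLS

VAL = 0x8c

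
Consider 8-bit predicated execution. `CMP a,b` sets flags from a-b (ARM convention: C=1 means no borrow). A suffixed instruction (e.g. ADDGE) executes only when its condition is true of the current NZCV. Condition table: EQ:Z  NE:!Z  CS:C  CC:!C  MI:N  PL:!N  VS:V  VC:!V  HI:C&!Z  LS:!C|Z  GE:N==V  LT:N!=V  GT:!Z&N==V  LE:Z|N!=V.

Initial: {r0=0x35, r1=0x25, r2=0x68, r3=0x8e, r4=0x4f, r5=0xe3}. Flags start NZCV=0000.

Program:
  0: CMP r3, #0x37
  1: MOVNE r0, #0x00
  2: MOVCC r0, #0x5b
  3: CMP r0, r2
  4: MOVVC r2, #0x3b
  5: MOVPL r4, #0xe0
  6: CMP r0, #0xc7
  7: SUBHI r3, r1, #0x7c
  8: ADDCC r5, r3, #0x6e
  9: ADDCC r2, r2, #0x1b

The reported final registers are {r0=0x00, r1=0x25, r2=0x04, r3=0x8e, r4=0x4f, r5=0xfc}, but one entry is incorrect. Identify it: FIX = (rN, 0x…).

FIX = (r2, 0x56)

[0] flags=0011 → (cmp)
[1] flags=0011 NE?T → r0=0x00
[2] flags=0011 CC?F → skip
[3] flags=1000 → (cmp)
[4] flags=1000 VC?T → r2=0x3b
[5] flags=1000 PL?F → skip
[6] flags=0000 → (cmp)
[7] flags=0000 HI?F → skip
[8] flags=0000 CC?T → r5=0xfc
[9] flags=0000 CC?T → r2=0x56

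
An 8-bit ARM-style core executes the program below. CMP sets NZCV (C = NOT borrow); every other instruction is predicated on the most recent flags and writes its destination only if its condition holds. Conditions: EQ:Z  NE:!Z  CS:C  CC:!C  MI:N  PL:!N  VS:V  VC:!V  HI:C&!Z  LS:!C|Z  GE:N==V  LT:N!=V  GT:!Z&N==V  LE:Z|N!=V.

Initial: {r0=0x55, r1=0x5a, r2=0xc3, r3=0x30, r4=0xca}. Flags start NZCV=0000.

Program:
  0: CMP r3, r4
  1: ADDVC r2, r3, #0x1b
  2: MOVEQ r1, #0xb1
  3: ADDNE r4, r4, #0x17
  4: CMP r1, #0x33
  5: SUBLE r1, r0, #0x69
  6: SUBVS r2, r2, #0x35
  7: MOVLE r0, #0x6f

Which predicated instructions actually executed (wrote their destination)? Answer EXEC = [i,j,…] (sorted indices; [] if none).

EXEC = [1,3]

0: ✓ CMP  NZCV=0000
1: ✓ ADDVC  r2←0x4b
2: · MOVEQ
3: ✓ ADDNE  r4←0xe1
4: ✓ CMP  NZCV=0010
5: · SUBLE
6: · SUBVS
7: · MOVLE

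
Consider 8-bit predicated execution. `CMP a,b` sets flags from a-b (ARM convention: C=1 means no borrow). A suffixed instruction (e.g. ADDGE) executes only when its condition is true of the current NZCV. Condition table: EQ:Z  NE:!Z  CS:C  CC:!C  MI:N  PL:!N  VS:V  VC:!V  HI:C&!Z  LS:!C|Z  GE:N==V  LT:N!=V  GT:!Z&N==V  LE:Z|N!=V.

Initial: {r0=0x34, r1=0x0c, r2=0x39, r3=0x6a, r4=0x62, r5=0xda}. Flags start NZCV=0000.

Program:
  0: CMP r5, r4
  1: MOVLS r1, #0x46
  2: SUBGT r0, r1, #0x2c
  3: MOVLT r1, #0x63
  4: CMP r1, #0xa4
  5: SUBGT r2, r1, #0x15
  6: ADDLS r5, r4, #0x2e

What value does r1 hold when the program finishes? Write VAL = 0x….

0: ✓ CMP  NZCV=0011
1: · MOVLS
2: · SUBGT
3: ✓ MOVLT  r1←0x63
4: ✓ CMP  NZCV=1001
5: ✓ SUBGT  r2←0x4e
6: ✓ ADDLS  r5←0x90

VAL = 0x63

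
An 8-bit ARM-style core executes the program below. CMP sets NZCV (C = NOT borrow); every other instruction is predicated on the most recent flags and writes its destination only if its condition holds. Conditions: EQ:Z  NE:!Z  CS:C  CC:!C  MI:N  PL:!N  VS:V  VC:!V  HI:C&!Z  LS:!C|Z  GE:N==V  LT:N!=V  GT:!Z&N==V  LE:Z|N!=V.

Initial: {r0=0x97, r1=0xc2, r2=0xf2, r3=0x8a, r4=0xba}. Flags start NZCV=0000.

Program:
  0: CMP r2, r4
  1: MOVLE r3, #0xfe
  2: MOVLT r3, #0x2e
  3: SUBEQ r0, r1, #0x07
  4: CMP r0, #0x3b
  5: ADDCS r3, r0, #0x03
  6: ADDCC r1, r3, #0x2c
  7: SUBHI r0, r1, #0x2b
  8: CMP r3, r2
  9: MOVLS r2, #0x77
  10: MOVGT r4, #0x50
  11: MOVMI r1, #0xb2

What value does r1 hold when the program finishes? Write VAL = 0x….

VAL = 0xb2

0: ✓ CMP  NZCV=0010
1: · MOVLE
2: · MOVLT
3: · SUBEQ
4: ✓ CMP  NZCV=0011
5: ✓ ADDCS  r3←0x9a
6: · ADDCC
7: ✓ SUBHI  r0←0x97
8: ✓ CMP  NZCV=1000
9: ✓ MOVLS  r2←0x77
10: · MOVGT
11: ✓ MOVMI  r1←0xb2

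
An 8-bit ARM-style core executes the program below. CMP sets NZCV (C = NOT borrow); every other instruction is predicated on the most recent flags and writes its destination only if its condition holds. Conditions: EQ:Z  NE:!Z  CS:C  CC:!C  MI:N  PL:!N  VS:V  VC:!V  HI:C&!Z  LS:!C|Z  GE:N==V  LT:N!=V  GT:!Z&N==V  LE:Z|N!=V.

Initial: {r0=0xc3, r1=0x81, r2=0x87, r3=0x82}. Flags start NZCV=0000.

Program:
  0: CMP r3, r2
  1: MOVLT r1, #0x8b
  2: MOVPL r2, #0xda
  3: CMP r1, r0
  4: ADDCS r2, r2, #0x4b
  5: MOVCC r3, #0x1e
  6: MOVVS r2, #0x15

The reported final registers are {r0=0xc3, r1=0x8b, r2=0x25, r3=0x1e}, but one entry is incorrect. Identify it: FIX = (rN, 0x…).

[0] flags=1000 → (cmp)
[1] flags=1000 LT?T → r1=0x8b
[2] flags=1000 PL?F → skip
[3] flags=1000 → (cmp)
[4] flags=1000 CS?F → skip
[5] flags=1000 CC?T → r3=0x1e
[6] flags=1000 VS?F → skip

FIX = (r2, 0x87)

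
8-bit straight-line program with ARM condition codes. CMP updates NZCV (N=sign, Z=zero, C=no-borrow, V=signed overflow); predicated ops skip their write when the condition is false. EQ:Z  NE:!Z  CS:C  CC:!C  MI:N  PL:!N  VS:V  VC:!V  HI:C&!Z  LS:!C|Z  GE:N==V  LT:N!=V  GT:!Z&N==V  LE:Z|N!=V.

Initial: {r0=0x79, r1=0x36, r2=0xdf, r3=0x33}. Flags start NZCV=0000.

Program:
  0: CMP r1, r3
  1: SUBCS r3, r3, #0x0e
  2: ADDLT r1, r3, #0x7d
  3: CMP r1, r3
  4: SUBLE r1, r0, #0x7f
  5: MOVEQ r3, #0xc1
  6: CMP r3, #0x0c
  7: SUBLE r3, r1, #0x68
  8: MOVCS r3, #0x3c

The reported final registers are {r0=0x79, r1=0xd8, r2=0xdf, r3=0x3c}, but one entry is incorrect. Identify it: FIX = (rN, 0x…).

0: ✓ CMP  NZCV=0010
1: ✓ SUBCS  r3←0x25
2: · ADDLT
3: ✓ CMP  NZCV=0010
4: · SUBLE
5: · MOVEQ
6: ✓ CMP  NZCV=0010
7: · SUBLE
8: ✓ MOVCS  r3←0x3c

FIX = (r1, 0x36)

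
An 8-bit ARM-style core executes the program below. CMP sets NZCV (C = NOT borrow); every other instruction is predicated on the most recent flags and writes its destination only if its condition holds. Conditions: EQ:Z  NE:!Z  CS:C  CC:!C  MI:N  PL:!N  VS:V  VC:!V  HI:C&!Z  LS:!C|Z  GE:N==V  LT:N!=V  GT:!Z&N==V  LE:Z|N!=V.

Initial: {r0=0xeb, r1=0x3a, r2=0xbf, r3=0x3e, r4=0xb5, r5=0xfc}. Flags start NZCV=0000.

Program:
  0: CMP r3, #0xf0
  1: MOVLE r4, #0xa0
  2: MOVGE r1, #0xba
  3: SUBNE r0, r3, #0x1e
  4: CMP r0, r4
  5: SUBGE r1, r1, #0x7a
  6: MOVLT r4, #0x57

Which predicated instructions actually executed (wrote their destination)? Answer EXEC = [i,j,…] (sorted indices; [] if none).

EXEC = [2,3,5]

[0] flags=0000 → (cmp)
[1] flags=0000 LE?F → skip
[2] flags=0000 GE?T → r1=0xba
[3] flags=0000 NE?T → r0=0x20
[4] flags=0000 → (cmp)
[5] flags=0000 GE?T → r1=0x40
[6] flags=0000 LT?F → skip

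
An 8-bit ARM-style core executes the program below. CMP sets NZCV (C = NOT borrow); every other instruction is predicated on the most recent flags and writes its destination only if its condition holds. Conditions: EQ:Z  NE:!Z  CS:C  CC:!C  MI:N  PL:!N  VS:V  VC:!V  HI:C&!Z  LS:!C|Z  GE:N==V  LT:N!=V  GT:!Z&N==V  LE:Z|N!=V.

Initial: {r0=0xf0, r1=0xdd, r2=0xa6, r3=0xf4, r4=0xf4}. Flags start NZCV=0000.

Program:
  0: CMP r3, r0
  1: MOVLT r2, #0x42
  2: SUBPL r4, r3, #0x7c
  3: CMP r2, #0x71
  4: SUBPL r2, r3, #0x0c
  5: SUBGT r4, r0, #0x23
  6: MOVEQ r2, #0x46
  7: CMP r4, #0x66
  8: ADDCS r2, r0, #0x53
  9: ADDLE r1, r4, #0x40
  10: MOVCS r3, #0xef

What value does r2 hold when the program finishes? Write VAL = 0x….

0: ✓ CMP  NZCV=0010
1: · MOVLT
2: ✓ SUBPL  r4←0x78
3: ✓ CMP  NZCV=0011
4: ✓ SUBPL  r2←0xe8
5: · SUBGT
6: · MOVEQ
7: ✓ CMP  NZCV=0010
8: ✓ ADDCS  r2←0x43
9: · ADDLE
10: ✓ MOVCS  r3←0xef

VAL = 0x43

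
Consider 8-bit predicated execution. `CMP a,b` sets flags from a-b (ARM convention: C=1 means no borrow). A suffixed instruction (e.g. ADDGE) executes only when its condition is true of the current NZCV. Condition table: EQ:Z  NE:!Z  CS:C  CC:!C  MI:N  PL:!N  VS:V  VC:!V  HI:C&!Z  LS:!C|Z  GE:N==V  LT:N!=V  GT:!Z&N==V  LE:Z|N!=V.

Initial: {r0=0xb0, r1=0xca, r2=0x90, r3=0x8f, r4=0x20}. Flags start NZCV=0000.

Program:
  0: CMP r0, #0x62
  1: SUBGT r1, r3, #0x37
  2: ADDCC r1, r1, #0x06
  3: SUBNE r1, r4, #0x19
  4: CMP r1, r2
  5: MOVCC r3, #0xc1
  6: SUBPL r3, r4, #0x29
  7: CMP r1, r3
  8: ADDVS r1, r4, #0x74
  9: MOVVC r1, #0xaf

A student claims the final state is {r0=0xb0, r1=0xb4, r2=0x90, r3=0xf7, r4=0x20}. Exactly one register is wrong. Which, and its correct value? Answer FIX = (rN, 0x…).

[0] flags=0011 → (cmp)
[1] flags=0011 GT?F → skip
[2] flags=0011 CC?F → skip
[3] flags=0011 NE?T → r1=0x07
[4] flags=0000 → (cmp)
[5] flags=0000 CC?T → r3=0xc1
[6] flags=0000 PL?T → r3=0xf7
[7] flags=0000 → (cmp)
[8] flags=0000 VS?F → skip
[9] flags=0000 VC?T → r1=0xaf

FIX = (r1, 0xaf)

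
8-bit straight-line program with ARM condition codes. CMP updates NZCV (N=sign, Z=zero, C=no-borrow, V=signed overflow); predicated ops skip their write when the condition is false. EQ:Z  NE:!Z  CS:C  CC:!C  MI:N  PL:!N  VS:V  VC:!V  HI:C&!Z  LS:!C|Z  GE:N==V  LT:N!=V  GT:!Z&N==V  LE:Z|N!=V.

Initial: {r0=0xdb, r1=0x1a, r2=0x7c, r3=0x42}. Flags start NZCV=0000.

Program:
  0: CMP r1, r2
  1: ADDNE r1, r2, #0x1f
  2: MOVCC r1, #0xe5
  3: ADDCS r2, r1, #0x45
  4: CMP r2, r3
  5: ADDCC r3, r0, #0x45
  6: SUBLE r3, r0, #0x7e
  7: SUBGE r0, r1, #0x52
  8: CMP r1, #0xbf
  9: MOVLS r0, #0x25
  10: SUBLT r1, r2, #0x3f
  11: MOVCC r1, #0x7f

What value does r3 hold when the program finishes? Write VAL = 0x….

0: ✓ CMP  NZCV=1000
1: ✓ ADDNE  r1←0x9b
2: ✓ MOVCC  r1←0xe5
3: · ADDCS
4: ✓ CMP  NZCV=0010
5: · ADDCC
6: · SUBLE
7: ✓ SUBGE  r0←0x93
8: ✓ CMP  NZCV=0010
9: · MOVLS
10: · SUBLT
11: · MOVCC

VAL = 0x42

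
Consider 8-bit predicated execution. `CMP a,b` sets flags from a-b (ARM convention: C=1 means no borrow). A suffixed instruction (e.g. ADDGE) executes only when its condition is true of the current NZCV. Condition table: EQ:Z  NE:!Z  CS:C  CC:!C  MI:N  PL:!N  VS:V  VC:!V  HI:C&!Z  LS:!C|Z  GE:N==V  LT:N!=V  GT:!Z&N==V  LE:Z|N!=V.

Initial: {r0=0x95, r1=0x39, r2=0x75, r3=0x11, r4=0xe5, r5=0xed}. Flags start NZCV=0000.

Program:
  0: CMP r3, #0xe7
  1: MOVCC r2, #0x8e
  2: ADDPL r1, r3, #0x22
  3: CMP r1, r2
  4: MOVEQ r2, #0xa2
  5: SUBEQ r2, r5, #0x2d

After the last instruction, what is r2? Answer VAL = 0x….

VAL = 0x8e

0: ✓ CMP  NZCV=0000
1: ✓ MOVCC  r2←0x8e
2: ✓ ADDPL  r1←0x33
3: ✓ CMP  NZCV=1001
4: · MOVEQ
5: · SUBEQ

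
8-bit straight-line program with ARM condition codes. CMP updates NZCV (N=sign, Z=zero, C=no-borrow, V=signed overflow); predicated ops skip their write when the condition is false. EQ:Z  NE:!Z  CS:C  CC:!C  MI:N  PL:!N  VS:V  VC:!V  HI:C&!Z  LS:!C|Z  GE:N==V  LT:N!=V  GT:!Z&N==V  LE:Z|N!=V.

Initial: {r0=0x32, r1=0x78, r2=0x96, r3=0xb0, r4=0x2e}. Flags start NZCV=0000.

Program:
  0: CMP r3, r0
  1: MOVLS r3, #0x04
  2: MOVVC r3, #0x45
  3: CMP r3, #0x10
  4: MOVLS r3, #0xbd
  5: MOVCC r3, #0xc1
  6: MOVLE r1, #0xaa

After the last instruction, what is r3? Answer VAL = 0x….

VAL = 0xb0

[0] flags=0011 → (cmp)
[1] flags=0011 LS?F → skip
[2] flags=0011 VC?F → skip
[3] flags=1010 → (cmp)
[4] flags=1010 LS?F → skip
[5] flags=1010 CC?F → skip
[6] flags=1010 LE?T → r1=0xaa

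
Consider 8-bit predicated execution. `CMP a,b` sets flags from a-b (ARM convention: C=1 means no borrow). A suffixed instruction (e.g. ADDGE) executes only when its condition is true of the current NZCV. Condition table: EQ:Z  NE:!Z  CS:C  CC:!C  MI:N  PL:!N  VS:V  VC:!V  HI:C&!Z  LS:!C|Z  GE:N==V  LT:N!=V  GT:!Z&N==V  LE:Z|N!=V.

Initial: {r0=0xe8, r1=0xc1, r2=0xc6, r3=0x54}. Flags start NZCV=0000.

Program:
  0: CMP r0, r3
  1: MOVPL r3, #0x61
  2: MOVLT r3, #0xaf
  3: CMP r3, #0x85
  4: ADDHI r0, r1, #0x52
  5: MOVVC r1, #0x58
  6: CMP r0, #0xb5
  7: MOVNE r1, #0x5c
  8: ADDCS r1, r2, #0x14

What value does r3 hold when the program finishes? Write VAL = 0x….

VAL = 0xaf

[0] flags=1010 → (cmp)
[1] flags=1010 PL?F → skip
[2] flags=1010 LT?T → r3=0xaf
[3] flags=0010 → (cmp)
[4] flags=0010 HI?T → r0=0x13
[5] flags=0010 VC?T → r1=0x58
[6] flags=0000 → (cmp)
[7] flags=0000 NE?T → r1=0x5c
[8] flags=0000 CS?F → skip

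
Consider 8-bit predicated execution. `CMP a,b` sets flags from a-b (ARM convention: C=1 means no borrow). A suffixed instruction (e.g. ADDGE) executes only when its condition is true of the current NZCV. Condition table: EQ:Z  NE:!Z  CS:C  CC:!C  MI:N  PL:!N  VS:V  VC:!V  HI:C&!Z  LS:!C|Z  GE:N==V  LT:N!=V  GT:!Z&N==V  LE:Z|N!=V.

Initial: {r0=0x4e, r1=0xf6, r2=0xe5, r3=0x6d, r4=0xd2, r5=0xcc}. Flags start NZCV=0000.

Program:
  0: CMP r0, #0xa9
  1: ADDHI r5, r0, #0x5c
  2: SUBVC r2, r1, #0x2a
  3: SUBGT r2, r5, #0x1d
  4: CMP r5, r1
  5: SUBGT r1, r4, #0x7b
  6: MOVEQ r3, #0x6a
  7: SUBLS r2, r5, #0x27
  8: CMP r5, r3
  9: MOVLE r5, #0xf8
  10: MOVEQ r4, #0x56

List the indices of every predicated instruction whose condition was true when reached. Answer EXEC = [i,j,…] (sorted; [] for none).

EXEC = [3,7,9]

[0] flags=1001 → (cmp)
[1] flags=1001 HI?F → skip
[2] flags=1001 VC?F → skip
[3] flags=1001 GT?T → r2=0xaf
[4] flags=1000 → (cmp)
[5] flags=1000 GT?F → skip
[6] flags=1000 EQ?F → skip
[7] flags=1000 LS?T → r2=0xa5
[8] flags=0011 → (cmp)
[9] flags=0011 LE?T → r5=0xf8
[10] flags=0011 EQ?F → skip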